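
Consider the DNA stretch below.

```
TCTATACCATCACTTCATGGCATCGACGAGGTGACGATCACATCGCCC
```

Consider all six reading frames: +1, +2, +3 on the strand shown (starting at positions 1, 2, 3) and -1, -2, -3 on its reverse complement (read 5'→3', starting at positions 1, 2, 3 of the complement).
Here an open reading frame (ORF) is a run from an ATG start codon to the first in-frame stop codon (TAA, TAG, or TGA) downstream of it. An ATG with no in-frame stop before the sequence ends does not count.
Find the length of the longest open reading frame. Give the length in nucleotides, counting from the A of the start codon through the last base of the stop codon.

Reverse complement (5'→3'): GGGCGATGTGATCGTCACCTCGTCGATGCCATGAAGTGATGGTATAGA
Frame +1: TCT ATA CCA TCA CTT CAT GGC ATC GAC GAG GTG ACG ATC ACA TCG CCC — no ATG→stop ORF.
Frame +2: CTA TAC CAT CAC TTC ATG GCA TCG ACG AGG TGA CGA TCA CAT CGC — ATG at 17, stop TGA at 32 → 18 nt.
Frame +3: TAT ACC ATC ACT TCA TGG CAT CGA CGA GGT GAC GAT CAC ATC GCC — no ATG→stop ORF.
Frame -1: GGG CGA TGT GAT CGT CAC CTC GTC GAT GCC ATG AAG TGA TGG TAT AGA — ATG at 31, stop TGA at 37 → 9 nt.
Frame -2: GGC GAT GTG ATC GTC ACC TCG TCG ATG CCA TGA AGT GAT GGT ATA — ATG at 26, stop TGA at 32 → 9 nt.
Frame -3: GCG ATG TGA TCG TCA CCT CGT CGA TGC CAT GAA GTG ATG GTA TAG — ATG at 6, stop TGA at 9 → 6 nt; ATG at 39, stop TAG at 45 → 9 nt.
Longest: frame +2, positions 17–34, 18 nt = 6 codons = 5 aa. → 18 nucleotides.

18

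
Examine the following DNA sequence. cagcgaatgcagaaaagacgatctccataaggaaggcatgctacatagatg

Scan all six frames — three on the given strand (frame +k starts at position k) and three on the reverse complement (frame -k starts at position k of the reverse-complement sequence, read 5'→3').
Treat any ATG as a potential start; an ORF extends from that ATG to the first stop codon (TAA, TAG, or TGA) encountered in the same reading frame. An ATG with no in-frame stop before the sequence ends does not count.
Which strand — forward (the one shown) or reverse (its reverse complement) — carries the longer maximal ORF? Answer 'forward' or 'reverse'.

Reverse complement (5'→3'): CATCTATGTAGCATGCCTTCCTTATGGAGATCGTCTTTTCTGCATTCGCTG
Frame +1: CAG CGA ATG CAG AAA AGA CGA TCT CCA TAA GGA AGG CAT GCT ACA TAG ATG — ATG at 7, stop TAA at 28 → 24 nt.
Frame +2: AGC GAA TGC AGA AAA GAC GAT CTC CAT AAG GAA GGC ATG CTA CAT AGA — no ATG→stop ORF.
Frame +3: GCG AAT GCA GAA AAG ACG ATC TCC ATA AGG AAG GCA TGC TAC ATA GAT — no ATG→stop ORF.
Frame -1: CAT CTA TGT AGC ATG CCT TCC TTA TGG AGA TCG TCT TTT CTG CAT TCG CTG — no ATG→stop ORF.
Frame -2: ATC TAT GTA GCA TGC CTT CCT TAT GGA GAT CGT CTT TTC TGC ATT CGC — no ATG→stop ORF.
Frame -3: TCT ATG TAG CAT GCC TTC CTT ATG GAG ATC GTC TTT TCT GCA TTC GCT — ATG at 6, stop TAG at 9 → 6 nt.
Forward-strand max 24 nt; reverse-strand max 6 nt. The forward strand has the longer ORF.

forward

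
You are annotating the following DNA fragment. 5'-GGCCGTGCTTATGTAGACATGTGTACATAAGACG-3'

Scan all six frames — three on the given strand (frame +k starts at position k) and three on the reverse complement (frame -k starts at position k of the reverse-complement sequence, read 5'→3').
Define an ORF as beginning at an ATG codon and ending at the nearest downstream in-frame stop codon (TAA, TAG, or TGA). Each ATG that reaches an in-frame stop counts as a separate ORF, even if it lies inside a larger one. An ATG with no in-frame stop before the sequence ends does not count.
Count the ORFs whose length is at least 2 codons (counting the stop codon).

3

Reverse complement (5'→3'): CGTCTTATGTACACATGTCTACATAAGCACGGCC
Frame +1: GGC CGT GCT TAT GTA GAC ATG TGT ACA TAA GAC — ATG at 19, stop TAA at 28 → 12 nt.
Frame +2: GCC GTG CTT ATG TAG ACA TGT GTA CAT AAG ACG — ATG at 11, stop TAG at 14 → 6 nt.
Frame +3: CCG TGC TTA TGT AGA CAT GTG TAC ATA AGA — no ATG→stop ORF.
Frame -1: CGT CTT ATG TAC ACA TGT CTA CAT AAG CAC GGC — no ATG→stop ORF.
Frame -2: GTC TTA TGT ACA CAT GTC TAC ATA AGC ACG GCC — no ATG→stop ORF.
Frame -3: TCT TAT GTA CAC ATG TCT ACA TAA GCA CGG — ATG at 15, stop TAA at 24 → 12 nt.
ORFs ≥ 2 codons: frame +1 19–30 (4 codons), frame +2 11–16 (2 codons), frame -3 15–26 (4 codons). Count = 3.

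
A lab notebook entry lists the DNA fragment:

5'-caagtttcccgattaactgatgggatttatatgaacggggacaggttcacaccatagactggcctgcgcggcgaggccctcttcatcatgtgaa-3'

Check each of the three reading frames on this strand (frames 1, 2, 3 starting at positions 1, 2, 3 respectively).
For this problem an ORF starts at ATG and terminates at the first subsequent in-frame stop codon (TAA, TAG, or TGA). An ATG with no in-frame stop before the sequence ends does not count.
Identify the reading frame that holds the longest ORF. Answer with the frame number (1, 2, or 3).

Frame 1: CAA GTT TCC CGA TTA ACT GAT GGG ATT TAT ATG AAC GGG GAC AGG TTC ACA CCA TAG ACT GGC CTG CGC GGC GAG GCC CTC TTC ATC ATG TGA — ATG at 31, stop TAG at 55 → 27 nt; ATG at 88, stop TGA at 91 → 6 nt.
Frame 2: AAG TTT CCC GAT TAA CTG ATG GGA TTT ATA TGA ACG GGG ACA GGT TCA CAC CAT AGA CTG GCC TGC GCG GCG AGG CCC TCT TCA TCA TGT GAA — ATG at 20, stop TGA at 32 → 15 nt.
Frame 3: AGT TTC CCG ATT AAC TGA TGG GAT TTA TAT GAA CGG GGA CAG GTT CAC ACC ATA GAC TGG CCT GCG CGG CGA GGC CCT CTT CAT CAT GTG — no ATG→stop ORF.
Longest ORF is 27 nt in frame 1 (positions 31–57).

1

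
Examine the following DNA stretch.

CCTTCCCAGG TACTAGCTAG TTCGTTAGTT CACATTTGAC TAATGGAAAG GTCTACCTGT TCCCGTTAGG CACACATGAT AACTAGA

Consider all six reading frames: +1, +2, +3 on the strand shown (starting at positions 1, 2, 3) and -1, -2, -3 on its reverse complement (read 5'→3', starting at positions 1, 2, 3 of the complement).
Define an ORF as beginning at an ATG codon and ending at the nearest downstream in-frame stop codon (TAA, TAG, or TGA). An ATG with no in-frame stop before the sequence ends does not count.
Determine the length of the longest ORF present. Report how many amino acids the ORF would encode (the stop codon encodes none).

Reverse complement (5'→3'): TCTAGTTATCATGTGTGCCTAACGGGAACAGGTAGACCTTTCCATTAGTCAAATGTGAACTAACGAACTAGCTAGTACCTGGGAAGG
Frame +1: CCT TCC CAG GTA CTA GCT AGT TCG TTA GTT CAC ATT TGA CTA ATG GAA AGG TCT ACC TGT TCC CGT TAG GCA CAC ATG ATA ACT AGA — ATG at 43, stop TAG at 67 → 27 nt.
Frame +2: CTT CCC AGG TAC TAG CTA GTT CGT TAG TTC ACA TTT GAC TAA TGG AAA GGT CTA CCT GTT CCC GTT AGG CAC ACA TGA TAA CTA — no ATG→stop ORF.
Frame +3: TTC CCA GGT ACT AGC TAG TTC GTT AGT TCA CAT TTG ACT AAT GGA AAG GTC TAC CTG TTC CCG TTA GGC ACA CAT GAT AAC TAG — no ATG→stop ORF.
Frame -1: TCT AGT TAT CAT GTG TGC CTA ACG GGA ACA GGT AGA CCT TTC CAT TAG TCA AAT GTG AAC TAA CGA ACT AGC TAG TAC CTG GGA AGG — no ATG→stop ORF.
Frame -2: CTA GTT ATC ATG TGT GCC TAA CGG GAA CAG GTA GAC CTT TCC ATT AGT CAA ATG TGA ACT AAC GAA CTA GCT AGT ACC TGG GAA — ATG at 11, stop TAA at 20 → 12 nt; ATG at 53, stop TGA at 56 → 6 nt.
Frame -3: TAG TTA TCA TGT GTG CCT AAC GGG AAC AGG TAG ACC TTT CCA TTA GTC AAA TGT GAA CTA ACG AAC TAG CTA GTA CCT GGG AAG — no ATG→stop ORF.
Longest: frame +1, positions 43–69, 27 nt = 9 codons = 8 aa. → 8 amino acids.

8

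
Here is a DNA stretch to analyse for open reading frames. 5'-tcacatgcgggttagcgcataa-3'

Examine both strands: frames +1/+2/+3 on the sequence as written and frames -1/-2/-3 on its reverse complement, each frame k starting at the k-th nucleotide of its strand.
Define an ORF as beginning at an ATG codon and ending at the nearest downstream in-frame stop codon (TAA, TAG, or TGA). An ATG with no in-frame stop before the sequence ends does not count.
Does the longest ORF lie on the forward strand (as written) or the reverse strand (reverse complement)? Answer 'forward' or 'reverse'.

forward

Reverse complement (5'→3'): TTATGCGCTAACCCGCATGTGA
Frame +1: TCA CAT GCG GGT TAG CGC ATA — no ATG→stop ORF.
Frame +2: CAC ATG CGG GTT AGC GCA TAA — ATG at 5, stop TAA at 20 → 18 nt.
Frame +3: ACA TGC GGG TTA GCG CAT — no ATG→stop ORF.
Frame -1: TTA TGC GCT AAC CCG CAT GTG — no ATG→stop ORF.
Frame -2: TAT GCG CTA ACC CGC ATG TGA — ATG at 17, stop TGA at 20 → 6 nt.
Frame -3: ATG CGC TAA CCC GCA TGT — ATG at 3, stop TAA at 9 → 9 nt.
Forward-strand max 18 nt; reverse-strand max 9 nt. The forward strand has the longer ORF.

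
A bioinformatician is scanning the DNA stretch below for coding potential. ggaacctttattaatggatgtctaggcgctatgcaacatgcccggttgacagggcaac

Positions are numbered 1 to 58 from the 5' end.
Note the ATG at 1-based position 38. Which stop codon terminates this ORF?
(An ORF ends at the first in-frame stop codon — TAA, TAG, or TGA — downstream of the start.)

TGA

Codons from position 38: ATG (38–40), CCC (41–43), GGT (44–46), TGA (47–49).
The first in-frame stop codon is TGA.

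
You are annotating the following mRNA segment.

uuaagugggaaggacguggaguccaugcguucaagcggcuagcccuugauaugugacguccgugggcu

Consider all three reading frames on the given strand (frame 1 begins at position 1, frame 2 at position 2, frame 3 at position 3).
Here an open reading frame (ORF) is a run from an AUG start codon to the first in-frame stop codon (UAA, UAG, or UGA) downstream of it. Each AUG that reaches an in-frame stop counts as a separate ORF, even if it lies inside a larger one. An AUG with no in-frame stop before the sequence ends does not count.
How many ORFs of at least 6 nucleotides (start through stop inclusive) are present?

Frame 1: UUA AGU GGG AAG GAC GUG GAG UCC AUG CGU UCA AGC GGC UAG CCC UUG AUA UGU GAC GUC CGU GGG — AUG at 25, stop UAG at 40 → 18 nt.
Frame 2: UAA GUG GGA AGG ACG UGG AGU CCA UGC GUU CAA GCG GCU AGC CCU UGA UAU GUG ACG UCC GUG GGC — no AUG→stop ORF.
Frame 3: AAG UGG GAA GGA CGU GGA GUC CAU GCG UUC AAG CGG CUA GCC CUU GAU AUG UGA CGU CCG UGG GCU — AUG at 51, stop UGA at 54 → 6 nt.
ORFs ≥ 6 nucleotides: frame 1 25–42 (18 nucleotides), frame 3 51–56 (6 nucleotides). Count = 2.

2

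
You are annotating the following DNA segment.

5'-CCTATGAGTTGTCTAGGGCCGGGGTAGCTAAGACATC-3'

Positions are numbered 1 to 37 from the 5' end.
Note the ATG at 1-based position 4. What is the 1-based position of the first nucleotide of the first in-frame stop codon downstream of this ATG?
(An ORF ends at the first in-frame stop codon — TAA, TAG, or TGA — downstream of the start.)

25

Codons from position 4: ATG (4–6), AGT (7–9), TGT (10–12), CTA (13–15), GGG (16–18), CCG (19–21), GGG (22–24), TAG (25–27).
TAG is a stop codon; it begins at position 25.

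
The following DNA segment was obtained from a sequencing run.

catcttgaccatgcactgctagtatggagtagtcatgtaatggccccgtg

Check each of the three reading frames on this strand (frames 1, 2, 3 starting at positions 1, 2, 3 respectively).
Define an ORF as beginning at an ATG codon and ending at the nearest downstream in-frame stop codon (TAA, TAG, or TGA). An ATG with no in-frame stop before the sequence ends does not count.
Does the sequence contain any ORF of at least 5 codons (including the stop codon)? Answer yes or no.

no

Frame 1: CAT CTT GAC CAT GCA CTG CTA GTA TGG AGT AGT CAT GTA ATG GCC CCG — no ATG→stop ORF.
Frame 2: ATC TTG ACC ATG CAC TGC TAG TAT GGA GTA GTC ATG TAA TGG CCC CGT — ATG at 11, stop TAG at 20 → 12 nt; ATG at 35, stop TAA at 38 → 6 nt.
Frame 3: TCT TGA CCA TGC ACT GCT AGT ATG GAG TAG TCA TGT AAT GGC CCC GTG — ATG at 24, stop TAG at 30 → 9 nt.
Largest ORF found is 4 codons < 5, so no.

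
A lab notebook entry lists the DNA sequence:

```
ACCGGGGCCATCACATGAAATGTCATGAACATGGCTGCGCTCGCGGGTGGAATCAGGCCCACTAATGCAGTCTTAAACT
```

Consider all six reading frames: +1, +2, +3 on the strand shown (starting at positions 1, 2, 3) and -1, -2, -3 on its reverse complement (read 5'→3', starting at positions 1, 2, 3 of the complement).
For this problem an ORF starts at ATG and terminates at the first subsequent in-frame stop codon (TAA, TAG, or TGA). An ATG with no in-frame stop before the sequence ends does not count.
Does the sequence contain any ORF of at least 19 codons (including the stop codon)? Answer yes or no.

no

Reverse complement (5'→3'): AGTTTAAGACTGCATTAGTGGGCCTGATTCCACCCGCGAGCGCAGCCATGTTCATGACATTTCATGTGATGGCCCCGGT
Frame +1: ACC GGG GCC ATC ACA TGA AAT GTC ATG AAC ATG GCT GCG CTC GCG GGT GGA ATC AGG CCC ACT AAT GCA GTC TTA AAC — no ATG→stop ORF.
Frame +2: CCG GGG CCA TCA CAT GAA ATG TCA TGA ACA TGG CTG CGC TCG CGG GTG GAA TCA GGC CCA CTA ATG CAG TCT TAA ACT — ATG at 20, stop TGA at 26 → 9 nt; ATG at 65, stop TAA at 74 → 12 nt.
Frame +3: CGG GGC CAT CAC ATG AAA TGT CAT GAA CAT GGC TGC GCT CGC GGG TGG AAT CAG GCC CAC TAA TGC AGT CTT AAA — ATG at 15, stop TAA at 63 → 51 nt.
Frame -1: AGT TTA AGA CTG CAT TAG TGG GCC TGA TTC CAC CCG CGA GCG CAG CCA TGT TCA TGA CAT TTC ATG TGA TGG CCC CGG — ATG at 64, stop TGA at 67 → 6 nt.
Frame -2: GTT TAA GAC TGC ATT AGT GGG CCT GAT TCC ACC CGC GAG CGC AGC CAT GTT CAT GAC ATT TCA TGT GAT GGC CCC GGT — no ATG→stop ORF.
Frame -3: TTT AAG ACT GCA TTA GTG GGC CTG ATT CCA CCC GCG AGC GCA GCC ATG TTC ATG ACA TTT CAT GTG ATG GCC CCG — no ATG→stop ORF.
Largest ORF found is 17 codons < 19, so no.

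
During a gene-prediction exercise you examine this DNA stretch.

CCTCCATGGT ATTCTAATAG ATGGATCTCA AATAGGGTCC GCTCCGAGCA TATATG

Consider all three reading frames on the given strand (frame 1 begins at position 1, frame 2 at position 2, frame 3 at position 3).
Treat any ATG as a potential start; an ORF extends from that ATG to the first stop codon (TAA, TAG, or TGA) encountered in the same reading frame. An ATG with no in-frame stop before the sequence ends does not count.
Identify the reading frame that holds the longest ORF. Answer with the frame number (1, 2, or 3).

Frame 1: CCT CCA TGG TAT TCT AAT AGA TGG ATC TCA AAT AGG GTC CGC TCC GAG CAT ATA — no ATG→stop ORF.
Frame 2: CTC CAT GGT ATT CTA ATA GAT GGA TCT CAA ATA GGG TCC GCT CCG AGC ATA TAT — no ATG→stop ORF.
Frame 3: TCC ATG GTA TTC TAA TAG ATG GAT CTC AAA TAG GGT CCG CTC CGA GCA TAT ATG — ATG at 6, stop TAA at 15 → 12 nt; ATG at 21, stop TAG at 33 → 15 nt.
Longest ORF is 15 nt in frame 3 (positions 21–35).

3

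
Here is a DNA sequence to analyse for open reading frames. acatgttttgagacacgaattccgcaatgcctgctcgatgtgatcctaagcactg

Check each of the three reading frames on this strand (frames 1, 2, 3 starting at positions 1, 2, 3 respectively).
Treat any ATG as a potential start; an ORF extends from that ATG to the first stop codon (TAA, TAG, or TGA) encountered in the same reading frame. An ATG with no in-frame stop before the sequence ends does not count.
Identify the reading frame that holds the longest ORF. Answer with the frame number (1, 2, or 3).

Frame 1: ACA TGT TTT GAG ACA CGA ATT CCG CAA TGC CTG CTC GAT GTG ATC CTA AGC ACT — no ATG→stop ORF.
Frame 2: CAT GTT TTG AGA CAC GAA TTC CGC AAT GCC TGC TCG ATG TGA TCC TAA GCA CTG — ATG at 38, stop TGA at 41 → 6 nt.
Frame 3: ATG TTT TGA GAC ACG AAT TCC GCA ATG CCT GCT CGA TGT GAT CCT AAG CAC — ATG at 3, stop TGA at 9 → 9 nt.
Longest ORF is 9 nt in frame 3 (positions 3–11).

3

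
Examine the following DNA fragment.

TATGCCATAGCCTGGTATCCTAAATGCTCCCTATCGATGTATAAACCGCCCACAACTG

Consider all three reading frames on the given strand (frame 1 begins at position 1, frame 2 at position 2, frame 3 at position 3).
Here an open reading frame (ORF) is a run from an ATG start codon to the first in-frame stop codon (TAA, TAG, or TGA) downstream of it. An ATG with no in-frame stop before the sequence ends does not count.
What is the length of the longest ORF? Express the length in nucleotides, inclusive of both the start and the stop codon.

Frame 1: TAT GCC ATA GCC TGG TAT CCT AAA TGC TCC CTA TCG ATG TAT AAA CCG CCC ACA ACT — no ATG→stop ORF.
Frame 2: ATG CCA TAG CCT GGT ATC CTA AAT GCT CCC TAT CGA TGT ATA AAC CGC CCA CAA CTG — ATG at 2, stop TAG at 8 → 9 nt.
Frame 3: TGC CAT AGC CTG GTA TCC TAA ATG CTC CCT ATC GAT GTA TAA ACC GCC CAC AAC — ATG at 24, stop TAA at 42 → 21 nt.
Longest: frame 3, positions 24–44, 21 nt = 7 codons = 6 aa. → 21 nucleotides.

21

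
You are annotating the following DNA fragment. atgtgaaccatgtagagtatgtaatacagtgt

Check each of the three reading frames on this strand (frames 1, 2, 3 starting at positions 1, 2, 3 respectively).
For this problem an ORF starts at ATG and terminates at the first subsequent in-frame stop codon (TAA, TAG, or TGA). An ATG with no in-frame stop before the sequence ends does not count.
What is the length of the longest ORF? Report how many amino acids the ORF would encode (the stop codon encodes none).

1

Frame 1: ATG TGA ACC ATG TAG AGT ATG TAA TAC AGT — ATG at 1, stop TGA at 4 → 6 nt; ATG at 10, stop TAG at 13 → 6 nt; ATG at 19, stop TAA at 22 → 6 nt.
Frame 2: TGT GAA CCA TGT AGA GTA TGT AAT ACA GTG — no ATG→stop ORF.
Frame 3: GTG AAC CAT GTA GAG TAT GTA ATA CAG TGT — no ATG→stop ORF.
Longest: frame 1, positions 1–6, 6 nt = 2 codons = 1 aa. → 1 amino acids.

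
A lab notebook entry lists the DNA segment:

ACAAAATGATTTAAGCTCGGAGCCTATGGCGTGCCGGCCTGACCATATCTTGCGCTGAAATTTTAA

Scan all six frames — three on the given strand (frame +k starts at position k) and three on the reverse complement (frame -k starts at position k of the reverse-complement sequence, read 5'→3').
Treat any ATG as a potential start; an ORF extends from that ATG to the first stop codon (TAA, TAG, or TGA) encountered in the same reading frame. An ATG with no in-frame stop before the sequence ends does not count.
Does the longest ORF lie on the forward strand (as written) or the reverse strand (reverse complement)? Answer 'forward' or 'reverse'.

reverse

Reverse complement (5'→3'): TTAAAATTTCAGCGCAAGATATGGTCAGGCCGGCACGCCATAGGCTCCGAGCTTAAATCATTTTGT
Frame +1: ACA AAA TGA TTT AAG CTC GGA GCC TAT GGC GTG CCG GCC TGA CCA TAT CTT GCG CTG AAA TTT TAA — no ATG→stop ORF.
Frame +2: CAA AAT GAT TTA AGC TCG GAG CCT ATG GCG TGC CGG CCT GAC CAT ATC TTG CGC TGA AAT TTT — ATG at 26, stop TGA at 56 → 33 nt.
Frame +3: AAA ATG ATT TAA GCT CGG AGC CTA TGG CGT GCC GGC CTG ACC ATA TCT TGC GCT GAA ATT TTA — ATG at 6, stop TAA at 12 → 9 nt.
Frame -1: TTA AAA TTT CAG CGC AAG ATA TGG TCA GGC CGG CAC GCC ATA GGC TCC GAG CTT AAA TCA TTT TGT — no ATG→stop ORF.
Frame -2: TAA AAT TTC AGC GCA AGA TAT GGT CAG GCC GGC ACG CCA TAG GCT CCG AGC TTA AAT CAT TTT — no ATG→stop ORF.
Frame -3: AAA ATT TCA GCG CAA GAT ATG GTC AGG CCG GCA CGC CAT AGG CTC CGA GCT TAA ATC ATT TTG — ATG at 21, stop TAA at 54 → 36 nt.
Forward-strand max 33 nt; reverse-strand max 36 nt. The reverse strand has the longer ORF.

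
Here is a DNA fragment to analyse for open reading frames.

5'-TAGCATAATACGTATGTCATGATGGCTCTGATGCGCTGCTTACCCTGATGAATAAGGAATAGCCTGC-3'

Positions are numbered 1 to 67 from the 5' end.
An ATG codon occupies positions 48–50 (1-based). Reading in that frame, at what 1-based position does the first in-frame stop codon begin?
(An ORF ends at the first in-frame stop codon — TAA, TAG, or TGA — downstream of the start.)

Codons from position 48: ATG (48–50), AAT (51–53), AAG (54–56), GAA (57–59), TAG (60–62).
TAG is a stop codon; it begins at position 60.

60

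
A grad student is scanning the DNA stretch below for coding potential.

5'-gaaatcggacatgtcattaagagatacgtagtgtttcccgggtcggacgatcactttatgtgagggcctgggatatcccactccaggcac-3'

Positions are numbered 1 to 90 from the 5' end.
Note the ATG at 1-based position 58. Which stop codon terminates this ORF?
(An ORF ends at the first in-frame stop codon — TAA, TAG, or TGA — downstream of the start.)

TGA

Codons from position 58: ATG (58–60), TGA (61–63).
The first in-frame stop codon is TGA.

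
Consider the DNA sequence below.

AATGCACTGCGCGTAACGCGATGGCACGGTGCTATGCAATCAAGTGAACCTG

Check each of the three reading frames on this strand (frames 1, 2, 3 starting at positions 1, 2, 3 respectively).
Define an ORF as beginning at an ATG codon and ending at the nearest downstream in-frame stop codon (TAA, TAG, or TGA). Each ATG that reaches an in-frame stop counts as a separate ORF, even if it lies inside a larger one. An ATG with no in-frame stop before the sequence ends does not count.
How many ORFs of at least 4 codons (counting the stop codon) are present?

2

Frame 1: AAT GCA CTG CGC GTA ACG CGA TGG CAC GGT GCT ATG CAA TCA AGT GAA CCT — no ATG→stop ORF.
Frame 2: ATG CAC TGC GCG TAA CGC GAT GGC ACG GTG CTA TGC AAT CAA GTG AAC CTG — ATG at 2, stop TAA at 14 → 15 nt.
Frame 3: TGC ACT GCG CGT AAC GCG ATG GCA CGG TGC TAT GCA ATC AAG TGA ACC — ATG at 21, stop TGA at 45 → 27 nt.
ORFs ≥ 4 codons: frame 2 2–16 (5 codons), frame 3 21–47 (9 codons). Count = 2.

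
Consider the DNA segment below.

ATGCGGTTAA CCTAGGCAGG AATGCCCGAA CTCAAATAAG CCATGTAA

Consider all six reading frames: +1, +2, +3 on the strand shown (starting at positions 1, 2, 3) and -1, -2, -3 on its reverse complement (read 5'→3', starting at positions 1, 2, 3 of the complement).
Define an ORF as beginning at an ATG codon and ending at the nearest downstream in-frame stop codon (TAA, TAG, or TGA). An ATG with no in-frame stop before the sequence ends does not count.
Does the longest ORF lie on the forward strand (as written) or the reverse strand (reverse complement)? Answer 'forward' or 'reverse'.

reverse

Reverse complement (5'→3'): TTACATGGCTTATTTGAGTTCGGGCATTCCTGCCTAGGTTAACCGCAT
Frame +1: ATG CGG TTA ACC TAG GCA GGA ATG CCC GAA CTC AAA TAA GCC ATG TAA — ATG at 1, stop TAG at 13 → 15 nt; ATG at 22, stop TAA at 37 → 18 nt; ATG at 43, stop TAA at 46 → 6 nt.
Frame +2: TGC GGT TAA CCT AGG CAG GAA TGC CCG AAC TCA AAT AAG CCA TGT — no ATG→stop ORF.
Frame +3: GCG GTT AAC CTA GGC AGG AAT GCC CGA ACT CAA ATA AGC CAT GTA — no ATG→stop ORF.
Frame -1: TTA CAT GGC TTA TTT GAG TTC GGG CAT TCC TGC CTA GGT TAA CCG CAT — no ATG→stop ORF.
Frame -2: TAC ATG GCT TAT TTG AGT TCG GGC ATT CCT GCC TAG GTT AAC CGC — ATG at 5, stop TAG at 35 → 33 nt.
Frame -3: ACA TGG CTT ATT TGA GTT CGG GCA TTC CTG CCT AGG TTA ACC GCA — no ATG→stop ORF.
Forward-strand max 18 nt; reverse-strand max 33 nt. The reverse strand has the longer ORF.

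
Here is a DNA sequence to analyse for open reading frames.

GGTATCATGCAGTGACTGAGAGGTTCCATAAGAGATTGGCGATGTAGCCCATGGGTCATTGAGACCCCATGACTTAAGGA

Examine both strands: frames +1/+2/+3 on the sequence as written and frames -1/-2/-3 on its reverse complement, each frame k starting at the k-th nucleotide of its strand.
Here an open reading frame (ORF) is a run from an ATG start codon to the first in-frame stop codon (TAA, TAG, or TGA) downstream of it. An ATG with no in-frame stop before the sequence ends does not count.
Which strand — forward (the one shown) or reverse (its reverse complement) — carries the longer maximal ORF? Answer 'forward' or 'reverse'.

Reverse complement (5'→3'): TCCTTAAGTCATGGGGTCTCAATGACCCATGGGCTACATCGCCAATCTCTTATGGAACCTCTCAGTCACTGCATGATACC
Frame +1: GGT ATC ATG CAG TGA CTG AGA GGT TCC ATA AGA GAT TGG CGA TGT AGC CCA TGG GTC ATT GAG ACC CCA TGA CTT AAG — ATG at 7, stop TGA at 13 → 9 nt.
Frame +2: GTA TCA TGC AGT GAC TGA GAG GTT CCA TAA GAG ATT GGC GAT GTA GCC CAT GGG TCA TTG AGA CCC CAT GAC TTA AGG — no ATG→stop ORF.
Frame +3: TAT CAT GCA GTG ACT GAG AGG TTC CAT AAG AGA TTG GCG ATG TAG CCC ATG GGT CAT TGA GAC CCC ATG ACT TAA GGA — ATG at 42, stop TAG at 45 → 6 nt; ATG at 51, stop TGA at 60 → 12 nt; ATG at 69, stop TAA at 75 → 9 nt.
Frame -1: TCC TTA AGT CAT GGG GTC TCA ATG ACC CAT GGG CTA CAT CGC CAA TCT CTT ATG GAA CCT CTC AGT CAC TGC ATG ATA — no ATG→stop ORF.
Frame -2: CCT TAA GTC ATG GGG TCT CAA TGA CCC ATG GGC TAC ATC GCC AAT CTC TTA TGG AAC CTC TCA GTC ACT GCA TGA TAC — ATG at 11, stop TGA at 23 → 15 nt; ATG at 29, stop TGA at 74 → 48 nt.
Frame -3: CTT AAG TCA TGG GGT CTC AAT GAC CCA TGG GCT ACA TCG CCA ATC TCT TAT GGA ACC TCT CAG TCA CTG CAT GAT ACC — no ATG→stop ORF.
Forward-strand max 12 nt; reverse-strand max 48 nt. The reverse strand has the longer ORF.

reverse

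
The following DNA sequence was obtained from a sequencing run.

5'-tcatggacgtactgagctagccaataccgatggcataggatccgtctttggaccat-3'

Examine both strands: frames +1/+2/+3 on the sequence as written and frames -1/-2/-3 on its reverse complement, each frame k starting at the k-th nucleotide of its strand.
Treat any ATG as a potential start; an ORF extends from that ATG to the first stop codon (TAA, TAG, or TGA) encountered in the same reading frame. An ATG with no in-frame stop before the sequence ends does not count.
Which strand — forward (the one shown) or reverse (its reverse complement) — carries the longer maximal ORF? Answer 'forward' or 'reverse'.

Reverse complement (5'→3'): ATGGTCCAAAGACGGATCCTATGCCATCGGTATTGGCTAGCTCAGTACGTCCATGA
Frame +1: TCA TGG ACG TAC TGA GCT AGC CAA TAC CGA TGG CAT AGG ATC CGT CTT TGG ACC — no ATG→stop ORF.
Frame +2: CAT GGA CGT ACT GAG CTA GCC AAT ACC GAT GGC ATA GGA TCC GTC TTT GGA CCA — no ATG→stop ORF.
Frame +3: ATG GAC GTA CTG AGC TAG CCA ATA CCG ATG GCA TAG GAT CCG TCT TTG GAC CAT — ATG at 3, stop TAG at 18 → 18 nt; ATG at 30, stop TAG at 36 → 9 nt.
Frame -1: ATG GTC CAA AGA CGG ATC CTA TGC CAT CGG TAT TGG CTA GCT CAG TAC GTC CAT — no ATG→stop ORF.
Frame -2: TGG TCC AAA GAC GGA TCC TAT GCC ATC GGT ATT GGC TAG CTC AGT ACG TCC ATG — no ATG→stop ORF.
Frame -3: GGT CCA AAG ACG GAT CCT ATG CCA TCG GTA TTG GCT AGC TCA GTA CGT CCA TGA — ATG at 21, stop TGA at 54 → 36 nt.
Forward-strand max 18 nt; reverse-strand max 36 nt. The reverse strand has the longer ORF.

reverse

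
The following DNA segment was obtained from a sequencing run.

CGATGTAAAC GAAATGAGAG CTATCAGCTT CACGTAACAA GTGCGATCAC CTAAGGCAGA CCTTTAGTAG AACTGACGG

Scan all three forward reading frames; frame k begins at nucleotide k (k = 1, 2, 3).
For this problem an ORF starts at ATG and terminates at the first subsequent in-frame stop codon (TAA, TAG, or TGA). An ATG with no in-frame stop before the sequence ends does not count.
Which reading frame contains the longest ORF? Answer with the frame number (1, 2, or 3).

Frame 1: CGA TGT AAA CGA AAT GAG AGC TAT CAG CTT CAC GTA ACA AGT GCG ATC ACC TAA GGC AGA CCT TTA GTA GAA CTG ACG — no ATG→stop ORF.
Frame 2: GAT GTA AAC GAA ATG AGA GCT ATC AGC TTC ACG TAA CAA GTG CGA TCA CCT AAG GCA GAC CTT TAG TAG AAC TGA CGG — ATG at 14, stop TAA at 35 → 24 nt.
Frame 3: ATG TAA ACG AAA TGA GAG CTA TCA GCT TCA CGT AAC AAG TGC GAT CAC CTA AGG CAG ACC TTT AGT AGA ACT GAC — ATG at 3, stop TAA at 6 → 6 nt.
Longest ORF is 24 nt in frame 2 (positions 14–37).

2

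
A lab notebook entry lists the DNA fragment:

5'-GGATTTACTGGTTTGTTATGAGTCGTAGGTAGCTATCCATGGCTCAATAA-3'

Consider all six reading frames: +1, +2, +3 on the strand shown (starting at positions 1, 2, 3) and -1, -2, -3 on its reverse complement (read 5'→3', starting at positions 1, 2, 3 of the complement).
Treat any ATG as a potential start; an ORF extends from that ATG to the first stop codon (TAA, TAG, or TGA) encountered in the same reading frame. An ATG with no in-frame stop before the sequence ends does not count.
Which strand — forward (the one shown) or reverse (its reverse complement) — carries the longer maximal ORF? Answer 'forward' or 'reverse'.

reverse

Reverse complement (5'→3'): TTATTGAGCCATGGATAGCTACCTACGACTCATAACAAACCAGTAAATCC
Frame +1: GGA TTT ACT GGT TTG TTA TGA GTC GTA GGT AGC TAT CCA TGG CTC AAT — no ATG→stop ORF.
Frame +2: GAT TTA CTG GTT TGT TAT GAG TCG TAG GTA GCT ATC CAT GGC TCA ATA — no ATG→stop ORF.
Frame +3: ATT TAC TGG TTT GTT ATG AGT CGT AGG TAG CTA TCC ATG GCT CAA TAA — ATG at 18, stop TAG at 30 → 15 nt; ATG at 39, stop TAA at 48 → 12 nt.
Frame -1: TTA TTG AGC CAT GGA TAG CTA CCT ACG ACT CAT AAC AAA CCA GTA AAT — no ATG→stop ORF.
Frame -2: TAT TGA GCC ATG GAT AGC TAC CTA CGA CTC ATA ACA AAC CAG TAA ATC — ATG at 11, stop TAA at 44 → 36 nt.
Frame -3: ATT GAG CCA TGG ATA GCT ACC TAC GAC TCA TAA CAA ACC AGT AAA TCC — no ATG→stop ORF.
Forward-strand max 15 nt; reverse-strand max 36 nt. The reverse strand has the longer ORF.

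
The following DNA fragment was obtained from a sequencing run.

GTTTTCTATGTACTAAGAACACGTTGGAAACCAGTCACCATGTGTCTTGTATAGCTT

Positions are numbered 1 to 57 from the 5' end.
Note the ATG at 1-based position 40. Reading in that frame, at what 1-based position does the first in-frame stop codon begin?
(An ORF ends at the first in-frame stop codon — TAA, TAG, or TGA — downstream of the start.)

52

Codons from position 40: ATG (40–42), TGT (43–45), CTT (46–48), GTA (49–51), TAG (52–54).
TAG is a stop codon; it begins at position 52.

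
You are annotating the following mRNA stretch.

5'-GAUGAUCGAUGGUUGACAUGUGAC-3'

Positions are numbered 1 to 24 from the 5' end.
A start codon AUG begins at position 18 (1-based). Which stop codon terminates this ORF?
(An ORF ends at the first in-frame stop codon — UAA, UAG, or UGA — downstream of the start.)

Codons from position 18: AUG (18–20), UGA (21–23).
The first in-frame stop codon is UGA.

UGA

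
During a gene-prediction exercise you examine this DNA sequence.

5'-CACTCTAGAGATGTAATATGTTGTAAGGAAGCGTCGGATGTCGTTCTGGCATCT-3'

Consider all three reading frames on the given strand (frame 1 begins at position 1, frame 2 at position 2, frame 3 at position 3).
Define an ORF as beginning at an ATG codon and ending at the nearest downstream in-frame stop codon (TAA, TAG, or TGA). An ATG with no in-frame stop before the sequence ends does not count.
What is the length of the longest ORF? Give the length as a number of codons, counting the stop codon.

Frame 1: CAC TCT AGA GAT GTA ATA TGT TGT AAG GAA GCG TCG GAT GTC GTT CTG GCA TCT — no ATG→stop ORF.
Frame 2: ACT CTA GAG ATG TAA TAT GTT GTA AGG AAG CGT CGG ATG TCG TTC TGG CAT — ATG at 11, stop TAA at 14 → 6 nt.
Frame 3: CTC TAG AGA TGT AAT ATG TTG TAA GGA AGC GTC GGA TGT CGT TCT GGC ATC — ATG at 18, stop TAA at 24 → 9 nt.
Longest: frame 3, positions 18–26, 9 nt = 3 codons = 2 aa. → 3 codons.

3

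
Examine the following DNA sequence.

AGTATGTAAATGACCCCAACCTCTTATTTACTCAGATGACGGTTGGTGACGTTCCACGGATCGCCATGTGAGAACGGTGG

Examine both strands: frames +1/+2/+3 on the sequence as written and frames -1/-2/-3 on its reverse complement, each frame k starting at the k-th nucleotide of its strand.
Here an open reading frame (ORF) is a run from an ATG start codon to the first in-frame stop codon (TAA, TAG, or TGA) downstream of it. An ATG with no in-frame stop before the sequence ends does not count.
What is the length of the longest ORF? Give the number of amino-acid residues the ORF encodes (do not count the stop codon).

Reverse complement (5'→3'): CCACCGTTCTCACATGGCGATCCGTGGAACGTCACCAACCGTCATCTGAGTAAATAAGAGGTTGGGGTCATTTACATACT
Frame +1: AGT ATG TAA ATG ACC CCA ACC TCT TAT TTA CTC AGA TGA CGG TTG GTG ACG TTC CAC GGA TCG CCA TGT GAG AAC GGT — ATG at 4, stop TAA at 7 → 6 nt; ATG at 10, stop TGA at 37 → 30 nt.
Frame +2: GTA TGT AAA TGA CCC CAA CCT CTT ATT TAC TCA GAT GAC GGT TGG TGA CGT TCC ACG GAT CGC CAT GTG AGA ACG GTG — no ATG→stop ORF.
Frame +3: TAT GTA AAT GAC CCC AAC CTC TTA TTT ACT CAG ATG ACG GTT GGT GAC GTT CCA CGG ATC GCC ATG TGA GAA CGG TGG — ATG at 36, stop TGA at 69 → 36 nt; ATG at 66, stop TGA at 69 → 6 nt.
Frame -1: CCA CCG TTC TCA CAT GGC GAT CCG TGG AAC GTC ACC AAC CGT CAT CTG AGT AAA TAA GAG GTT GGG GTC ATT TAC ATA — no ATG→stop ORF.
Frame -2: CAC CGT TCT CAC ATG GCG ATC CGT GGA ACG TCA CCA ACC GTC ATC TGA GTA AAT AAG AGG TTG GGG TCA TTT ACA TAC — ATG at 14, stop TGA at 47 → 36 nt.
Frame -3: ACC GTT CTC ACA TGG CGA TCC GTG GAA CGT CAC CAA CCG TCA TCT GAG TAA ATA AGA GGT TGG GGT CAT TTA CAT ACT — no ATG→stop ORF.
Longest: frame +3, positions 36–71, 36 nt = 12 codons = 11 aa. → 11 amino acids.

11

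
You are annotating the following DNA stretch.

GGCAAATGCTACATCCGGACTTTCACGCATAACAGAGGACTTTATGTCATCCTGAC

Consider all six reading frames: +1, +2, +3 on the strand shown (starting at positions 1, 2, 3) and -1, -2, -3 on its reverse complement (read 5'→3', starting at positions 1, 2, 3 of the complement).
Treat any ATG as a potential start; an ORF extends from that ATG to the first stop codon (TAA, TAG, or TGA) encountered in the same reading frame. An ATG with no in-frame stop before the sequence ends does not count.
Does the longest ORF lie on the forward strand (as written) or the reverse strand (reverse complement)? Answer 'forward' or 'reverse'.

Reverse complement (5'→3'): GTCAGGATGACATAAAGTCCTCTGTTATGCGTGAAAGTCCGGATGTAGCATTTGCC
Frame +1: GGC AAA TGC TAC ATC CGG ACT TTC ACG CAT AAC AGA GGA CTT TAT GTC ATC CTG — no ATG→stop ORF.
Frame +2: GCA AAT GCT ACA TCC GGA CTT TCA CGC ATA ACA GAG GAC TTT ATG TCA TCC TGA — ATG at 44, stop TGA at 53 → 12 nt.
Frame +3: CAA ATG CTA CAT CCG GAC TTT CAC GCA TAA CAG AGG ACT TTA TGT CAT CCT GAC — ATG at 6, stop TAA at 30 → 27 nt.
Frame -1: GTC AGG ATG ACA TAA AGT CCT CTG TTA TGC GTG AAA GTC CGG ATG TAG CAT TTG — ATG at 7, stop TAA at 13 → 9 nt; ATG at 43, stop TAG at 46 → 6 nt.
Frame -2: TCA GGA TGA CAT AAA GTC CTC TGT TAT GCG TGA AAG TCC GGA TGT AGC ATT TGC — no ATG→stop ORF.
Frame -3: CAG GAT GAC ATA AAG TCC TCT GTT ATG CGT GAA AGT CCG GAT GTA GCA TTT GCC — no ATG→stop ORF.
Forward-strand max 27 nt; reverse-strand max 9 nt. The forward strand has the longer ORF.

forward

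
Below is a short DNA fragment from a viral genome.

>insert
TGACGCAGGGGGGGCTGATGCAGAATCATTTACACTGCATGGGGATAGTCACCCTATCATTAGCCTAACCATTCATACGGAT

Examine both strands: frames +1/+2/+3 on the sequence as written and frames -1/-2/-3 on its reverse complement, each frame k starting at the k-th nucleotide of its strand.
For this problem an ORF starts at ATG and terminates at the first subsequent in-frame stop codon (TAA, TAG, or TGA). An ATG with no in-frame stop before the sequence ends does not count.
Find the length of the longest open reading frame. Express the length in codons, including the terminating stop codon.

Reverse complement (5'→3'): ATCCGTATGAATGGTTAGGCTAATGATAGGGTGACTATCCCCATGCAGTGTAAATGATTCTGCATCAGCCCCCCCTGCGTCA
Frame +1: TGA CGC AGG GGG GGC TGA TGC AGA ATC ATT TAC ACT GCA TGG GGA TAG TCA CCC TAT CAT TAG CCT AAC CAT TCA TAC GGA — no ATG→stop ORF.
Frame +2: GAC GCA GGG GGG GCT GAT GCA GAA TCA TTT ACA CTG CAT GGG GAT AGT CAC CCT ATC ATT AGC CTA ACC ATT CAT ACG GAT — no ATG→stop ORF.
Frame +3: ACG CAG GGG GGG CTG ATG CAG AAT CAT TTA CAC TGC ATG GGG ATA GTC ACC CTA TCA TTA GCC TAA CCA TTC ATA CGG — ATG at 18, stop TAA at 66 → 51 nt; ATG at 39, stop TAA at 66 → 30 nt.
Frame -1: ATC CGT ATG AAT GGT TAG GCT AAT GAT AGG GTG ACT ATC CCC ATG CAG TGT AAA TGA TTC TGC ATC AGC CCC CCC TGC GTC — ATG at 7, stop TAG at 16 → 12 nt; ATG at 43, stop TGA at 55 → 15 nt.
Frame -2: TCC GTA TGA ATG GTT AGG CTA ATG ATA GGG TGA CTA TCC CCA TGC AGT GTA AAT GAT TCT GCA TCA GCC CCC CCT GCG TCA — ATG at 11, stop TGA at 32 → 24 nt; ATG at 23, stop TGA at 32 → 12 nt.
Frame -3: CCG TAT GAA TGG TTA GGC TAA TGA TAG GGT GAC TAT CCC CAT GCA GTG TAA ATG ATT CTG CAT CAG CCC CCC CTG CGT — no ATG→stop ORF.
Longest: frame +3, positions 18–68, 51 nt = 17 codons = 16 aa. → 17 codons.

17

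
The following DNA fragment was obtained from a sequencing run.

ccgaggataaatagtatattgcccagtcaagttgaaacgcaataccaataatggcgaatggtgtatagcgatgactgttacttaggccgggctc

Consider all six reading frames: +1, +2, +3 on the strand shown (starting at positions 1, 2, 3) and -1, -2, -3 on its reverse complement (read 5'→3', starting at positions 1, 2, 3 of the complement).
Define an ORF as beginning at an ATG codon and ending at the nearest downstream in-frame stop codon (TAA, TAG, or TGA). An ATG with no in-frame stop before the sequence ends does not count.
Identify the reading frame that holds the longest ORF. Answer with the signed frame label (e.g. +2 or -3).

+3

Reverse complement (5'→3'): GAGCCCGGCCTAAGTAACAGTCATCGCTATACACCATTCGCCATTATTGGTATTGCGTTTCAACTTGACTGGGCAATATACTATTTATCCTCGG
Frame +1: CCG AGG ATA AAT AGT ATA TTG CCC AGT CAA GTT GAA ACG CAA TAC CAA TAA TGG CGA ATG GTG TAT AGC GAT GAC TGT TAC TTA GGC CGG GCT — no ATG→stop ORF.
Frame +2: CGA GGA TAA ATA GTA TAT TGC CCA GTC AAG TTG AAA CGC AAT ACC AAT AAT GGC GAA TGG TGT ATA GCG ATG ACT GTT ACT TAG GCC GGG CTC — ATG at 71, stop TAG at 83 → 15 nt.
Frame +3: GAG GAT AAA TAG TAT ATT GCC CAG TCA AGT TGA AAC GCA ATA CCA ATA ATG GCG AAT GGT GTA TAG CGA TGA CTG TTA CTT AGG CCG GGC — ATG at 51, stop TAG at 66 → 18 nt.
Frame -1: GAG CCC GGC CTA AGT AAC AGT CAT CGC TAT ACA CCA TTC GCC ATT ATT GGT ATT GCG TTT CAA CTT GAC TGG GCA ATA TAC TAT TTA TCC TCG — no ATG→stop ORF.
Frame -2: AGC CCG GCC TAA GTA ACA GTC ATC GCT ATA CAC CAT TCG CCA TTA TTG GTA TTG CGT TTC AAC TTG ACT GGG CAA TAT ACT ATT TAT CCT CGG — no ATG→stop ORF.
Frame -3: GCC CGG CCT AAG TAA CAG TCA TCG CTA TAC ACC ATT CGC CAT TAT TGG TAT TGC GTT TCA ACT TGA CTG GGC AAT ATA CTA TTT ATC CTC — no ATG→stop ORF.
Longest ORF is 18 nt in frame +3 (positions 51–68).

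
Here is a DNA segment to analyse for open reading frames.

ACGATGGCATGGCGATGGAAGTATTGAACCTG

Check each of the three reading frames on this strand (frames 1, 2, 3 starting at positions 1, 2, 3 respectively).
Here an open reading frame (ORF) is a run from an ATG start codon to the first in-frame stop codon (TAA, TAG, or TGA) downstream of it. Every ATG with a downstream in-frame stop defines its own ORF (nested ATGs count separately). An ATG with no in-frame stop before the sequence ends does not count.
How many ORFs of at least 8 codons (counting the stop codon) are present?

1

Frame 1: ACG ATG GCA TGG CGA TGG AAG TAT TGA ACC — ATG at 4, stop TGA at 25 → 24 nt.
Frame 2: CGA TGG CAT GGC GAT GGA AGT ATT GAA CCT — no ATG→stop ORF.
Frame 3: GAT GGC ATG GCG ATG GAA GTA TTG AAC CTG — no ATG→stop ORF.
ORFs ≥ 8 codons: frame 1 4–27 (8 codons). Count = 1.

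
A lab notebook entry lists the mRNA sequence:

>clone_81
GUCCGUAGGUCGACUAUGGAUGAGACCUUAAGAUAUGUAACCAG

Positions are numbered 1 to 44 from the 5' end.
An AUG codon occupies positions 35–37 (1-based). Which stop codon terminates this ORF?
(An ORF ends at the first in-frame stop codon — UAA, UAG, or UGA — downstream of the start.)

UAA

Codons from position 35: AUG (35–37), UAA (38–40).
The first in-frame stop codon is UAA.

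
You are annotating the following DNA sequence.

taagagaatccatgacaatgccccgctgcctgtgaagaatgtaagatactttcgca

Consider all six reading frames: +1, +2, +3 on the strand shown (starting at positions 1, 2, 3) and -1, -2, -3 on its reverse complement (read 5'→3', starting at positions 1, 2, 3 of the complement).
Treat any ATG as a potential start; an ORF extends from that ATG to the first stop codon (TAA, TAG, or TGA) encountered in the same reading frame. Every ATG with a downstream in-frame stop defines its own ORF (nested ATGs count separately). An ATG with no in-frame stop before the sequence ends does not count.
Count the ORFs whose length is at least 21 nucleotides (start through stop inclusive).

1

Reverse complement (5'→3'): TGCGAAAGTATCTTACATTCTTCACAGGCAGCGGGGCATTGTCATGGATTCTCTTA
Frame +1: TAA GAG AAT CCA TGA CAA TGC CCC GCT GCC TGT GAA GAA TGT AAG ATA CTT TCG — no ATG→stop ORF.
Frame +2: AAG AGA ATC CAT GAC AAT GCC CCG CTG CCT GTG AAG AAT GTA AGA TAC TTT CGC — no ATG→stop ORF.
Frame +3: AGA GAA TCC ATG ACA ATG CCC CGC TGC CTG TGA AGA ATG TAA GAT ACT TTC GCA — ATG at 12, stop TGA at 33 → 24 nt; ATG at 18, stop TGA at 33 → 18 nt; ATG at 39, stop TAA at 42 → 6 nt.
Frame -1: TGC GAA AGT ATC TTA CAT TCT TCA CAG GCA GCG GGG CAT TGT CAT GGA TTC TCT — no ATG→stop ORF.
Frame -2: GCG AAA GTA TCT TAC ATT CTT CAC AGG CAG CGG GGC ATT GTC ATG GAT TCT CTT — no ATG→stop ORF.
Frame -3: CGA AAG TAT CTT ACA TTC TTC ACA GGC AGC GGG GCA TTG TCA TGG ATT CTC TTA — no ATG→stop ORF.
ORFs ≥ 21 nucleotides: frame +3 12–35 (24 nucleotides). Count = 1.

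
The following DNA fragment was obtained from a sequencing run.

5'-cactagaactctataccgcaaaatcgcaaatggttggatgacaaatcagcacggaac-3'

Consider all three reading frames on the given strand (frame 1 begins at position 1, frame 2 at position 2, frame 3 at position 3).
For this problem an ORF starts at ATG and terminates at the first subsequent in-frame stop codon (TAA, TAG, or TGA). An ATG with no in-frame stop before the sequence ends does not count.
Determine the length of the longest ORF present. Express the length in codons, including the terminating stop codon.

Frame 1: CAC TAG AAC TCT ATA CCG CAA AAT CGC AAA TGG TTG GAT GAC AAA TCA GCA CGG AAC — no ATG→stop ORF.
Frame 2: ACT AGA ACT CTA TAC CGC AAA ATC GCA AAT GGT TGG ATG ACA AAT CAG CAC GGA — no ATG→stop ORF.
Frame 3: CTA GAA CTC TAT ACC GCA AAA TCG CAA ATG GTT GGA TGA CAA ATC AGC ACG GAA — ATG at 30, stop TGA at 39 → 12 nt.
Longest: frame 3, positions 30–41, 12 nt = 4 codons = 3 aa. → 4 codons.

4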